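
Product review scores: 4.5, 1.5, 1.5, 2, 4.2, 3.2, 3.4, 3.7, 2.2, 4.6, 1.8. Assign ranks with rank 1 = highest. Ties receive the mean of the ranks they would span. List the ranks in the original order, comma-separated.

Sorted (descending): 4.6, 4.5, 4.2, 3.7, 3.4, 3.2, 2.2, 2, 1.8, 1.5, 1.5
The 2 values of 1.5 occupy positions 10–11 → average rank (10+11)/2 = 10.5.

2, 10.5, 10.5, 8, 3, 6, 5, 4, 7, 1, 9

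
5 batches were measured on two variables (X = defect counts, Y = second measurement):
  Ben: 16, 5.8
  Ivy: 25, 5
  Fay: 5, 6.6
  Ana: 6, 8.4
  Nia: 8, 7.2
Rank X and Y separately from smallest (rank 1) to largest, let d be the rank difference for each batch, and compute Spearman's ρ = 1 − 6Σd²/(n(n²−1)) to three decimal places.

Ranks of variable 1: 4, 5, 1, 2, 3
Ranks of variable 2: 2, 1, 3, 5, 4
d = r₁ − r₂: 2, 4, -2, -3, -1
d²: 4, 16, 4, 9, 1; Σd² = 34
ρ = 1 − 6·34/(5·24) = 1 − 204/120 = -0.700

-0.700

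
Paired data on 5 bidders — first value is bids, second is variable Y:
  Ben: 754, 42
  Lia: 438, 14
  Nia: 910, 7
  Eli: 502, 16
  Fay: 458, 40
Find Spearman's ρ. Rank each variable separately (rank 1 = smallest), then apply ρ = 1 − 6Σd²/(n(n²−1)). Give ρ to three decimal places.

-0.100

Ranks of variable 1: 4, 1, 5, 3, 2
Ranks of variable 2: 5, 2, 1, 3, 4
d = r₁ − r₂: -1, -1, 4, 0, -2
d²: 1, 1, 16, 0, 4; Σd² = 22
ρ = 1 − 6·22/(5·24) = 1 − 132/120 = -0.100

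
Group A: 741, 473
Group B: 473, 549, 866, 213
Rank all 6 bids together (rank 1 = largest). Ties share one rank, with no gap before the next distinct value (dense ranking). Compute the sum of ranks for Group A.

6

Sorted (descending): 866, 741, 549, 473, 473, 213
The 2 values of 473 share dense rank 4.
Remaining distinct values take the next consecutive integers.
Group A values → pooled ranks: 741→2, 473→4
Rank sum = 2 + 4 = 6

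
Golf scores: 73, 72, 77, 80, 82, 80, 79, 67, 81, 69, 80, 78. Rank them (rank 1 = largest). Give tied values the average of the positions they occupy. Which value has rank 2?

Sorted (descending): 82, 81, 80, 80, 80, 79, 78, 77, 73, 72, 69, 67
The 3 values of 80 occupy positions 3–5 → average rank 4.
Rank 2 → value 81.

81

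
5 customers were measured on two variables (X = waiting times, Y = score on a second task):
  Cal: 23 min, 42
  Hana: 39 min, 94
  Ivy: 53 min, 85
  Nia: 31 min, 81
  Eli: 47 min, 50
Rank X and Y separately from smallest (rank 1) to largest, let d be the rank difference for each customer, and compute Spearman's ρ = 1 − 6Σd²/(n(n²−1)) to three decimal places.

0.500

Ranks of variable 1: 1, 3, 5, 2, 4
Ranks of variable 2: 1, 5, 4, 3, 2
d = r₁ − r₂: 0, -2, 1, -1, 2
d²: 0, 4, 1, 1, 4; Σd² = 10
ρ = 1 − 6·10/(5·24) = 1 − 60/120 = 0.500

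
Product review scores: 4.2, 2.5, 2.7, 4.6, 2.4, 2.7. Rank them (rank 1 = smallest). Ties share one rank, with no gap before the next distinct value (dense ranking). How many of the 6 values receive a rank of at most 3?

Sorted (ascending): 2.4, 2.5, 2.7, 2.7, 4.2, 4.6
The 2 values of 2.7 share dense rank 3.
Remaining distinct values take the next consecutive integers.
Ranks ≤ 3: {1, 2, 3, 3} → 4 values.

4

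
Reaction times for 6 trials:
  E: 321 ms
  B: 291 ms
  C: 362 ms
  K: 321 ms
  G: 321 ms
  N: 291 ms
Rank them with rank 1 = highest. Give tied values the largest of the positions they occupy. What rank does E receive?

4

Sorted (descending): 362, 321, 321, 321, 291, 291
The 3 values of 321 occupy positions 2–4 → each gets rank 4.
The 2 values of 291 occupy positions 5–6 → each gets rank 6.
E has value 321 ms → rank 4.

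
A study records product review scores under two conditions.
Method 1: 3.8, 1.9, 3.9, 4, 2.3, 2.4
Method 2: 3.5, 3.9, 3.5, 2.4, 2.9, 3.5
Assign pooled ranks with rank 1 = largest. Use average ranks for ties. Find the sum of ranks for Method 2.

38

Sorted (descending): 4, 3.9, 3.9, 3.8, 3.5, 3.5, 3.5, 2.9, 2.4, 2.4, 2.3, 1.9
The 2 values of 3.9 occupy positions 2–3 → average rank (2+3)/2 = 2.5.
The 3 values of 3.5 occupy positions 5–7 → average rank 6.
The 2 values of 2.4 occupy positions 9–10 → average rank (9+10)/2 = 9.5.
Method 2 values → pooled ranks: 3.5→6, 3.9→2.5, 3.5→6, 2.4→9.5, 2.9→8, 3.5→6
Rank sum = 6 + 2.5 + 6 + 9.5 + 8 + 6 = 38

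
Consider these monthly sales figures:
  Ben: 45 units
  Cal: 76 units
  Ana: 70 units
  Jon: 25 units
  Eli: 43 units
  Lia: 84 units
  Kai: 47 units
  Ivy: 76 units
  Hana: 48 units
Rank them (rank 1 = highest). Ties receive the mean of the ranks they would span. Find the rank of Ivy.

2.5

Sorted (descending): 84, 76, 76, 70, 48, 47, 45, 43, 25
The 2 values of 76 occupy positions 2–3 → average rank (2+3)/2 = 2.5.
Ivy has value 76 units → rank 2.5.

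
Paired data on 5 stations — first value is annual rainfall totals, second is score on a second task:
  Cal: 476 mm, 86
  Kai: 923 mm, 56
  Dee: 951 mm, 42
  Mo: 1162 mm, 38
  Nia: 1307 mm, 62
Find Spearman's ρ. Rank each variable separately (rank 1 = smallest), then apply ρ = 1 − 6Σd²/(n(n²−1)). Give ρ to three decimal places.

-0.400

Ranks of variable 1: 1, 2, 3, 4, 5
Ranks of variable 2: 5, 3, 2, 1, 4
d = r₁ − r₂: -4, -1, 1, 3, 1
d²: 16, 1, 1, 9, 1; Σd² = 28
ρ = 1 − 6·28/(5·24) = 1 − 168/120 = -0.400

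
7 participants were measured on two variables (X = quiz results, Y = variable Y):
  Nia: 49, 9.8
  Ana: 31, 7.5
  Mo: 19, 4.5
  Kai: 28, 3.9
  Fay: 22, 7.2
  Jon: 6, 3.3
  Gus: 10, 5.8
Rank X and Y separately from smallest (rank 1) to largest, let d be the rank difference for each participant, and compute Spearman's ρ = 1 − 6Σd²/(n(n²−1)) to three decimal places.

Ranks of variable 1: 7, 6, 3, 5, 4, 1, 2
Ranks of variable 2: 7, 6, 3, 2, 5, 1, 4
d = r₁ − r₂: 0, 0, 0, 3, -1, 0, -2
d²: 0, 0, 0, 9, 1, 0, 4; Σd² = 14
ρ = 1 − 6·14/(7·48) = 1 − 84/336 = 0.750

0.750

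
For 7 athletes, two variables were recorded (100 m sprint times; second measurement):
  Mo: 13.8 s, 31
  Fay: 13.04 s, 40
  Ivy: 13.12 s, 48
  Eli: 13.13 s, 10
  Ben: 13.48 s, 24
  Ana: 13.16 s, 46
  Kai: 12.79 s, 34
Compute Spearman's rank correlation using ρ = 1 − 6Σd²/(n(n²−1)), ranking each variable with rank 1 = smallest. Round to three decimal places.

Ranks of variable 1: 7, 2, 3, 4, 6, 5, 1
Ranks of variable 2: 3, 5, 7, 1, 2, 6, 4
d = r₁ − r₂: 4, -3, -4, 3, 4, -1, -3
d²: 16, 9, 16, 9, 16, 1, 9; Σd² = 76
ρ = 1 − 6·76/(7·48) = 1 − 456/336 = -0.357

-0.357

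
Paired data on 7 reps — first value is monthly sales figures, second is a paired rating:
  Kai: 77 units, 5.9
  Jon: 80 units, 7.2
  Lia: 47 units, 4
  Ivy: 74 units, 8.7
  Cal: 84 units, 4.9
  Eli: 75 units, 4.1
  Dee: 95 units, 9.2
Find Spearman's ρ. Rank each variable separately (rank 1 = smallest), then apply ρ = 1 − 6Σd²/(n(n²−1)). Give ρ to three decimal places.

Ranks of variable 1: 4, 5, 1, 2, 6, 3, 7
Ranks of variable 2: 4, 5, 1, 6, 3, 2, 7
d = r₁ − r₂: 0, 0, 0, -4, 3, 1, 0
d²: 0, 0, 0, 16, 9, 1, 0; Σd² = 26
ρ = 1 − 6·26/(7·48) = 1 − 156/336 = 0.536

0.536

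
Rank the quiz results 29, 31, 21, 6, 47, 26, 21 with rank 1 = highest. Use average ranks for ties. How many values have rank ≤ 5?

Sorted (descending): 47, 31, 29, 26, 21, 21, 6
The 2 values of 21 occupy positions 5–6 → average rank (5+6)/2 = 5.5.
Ranks ≤ 5: {1, 2, 3, 4} → 4 values.

4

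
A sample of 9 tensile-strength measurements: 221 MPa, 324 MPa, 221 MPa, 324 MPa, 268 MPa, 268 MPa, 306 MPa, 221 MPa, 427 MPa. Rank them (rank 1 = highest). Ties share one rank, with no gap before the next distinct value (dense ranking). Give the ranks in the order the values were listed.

Sorted (descending): 427, 324, 324, 306, 268, 268, 221, 221, 221
The 2 values of 324 share dense rank 2.
The 2 values of 268 share dense rank 4.
The 3 values of 221 share dense rank 5.
Remaining distinct values take the next consecutive integers.

5, 2, 5, 2, 4, 4, 3, 5, 1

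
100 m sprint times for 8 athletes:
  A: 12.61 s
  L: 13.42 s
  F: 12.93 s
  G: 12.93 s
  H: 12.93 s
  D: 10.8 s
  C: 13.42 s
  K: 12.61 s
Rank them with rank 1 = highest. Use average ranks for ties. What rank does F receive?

4

Sorted (descending): 13.42, 13.42, 12.93, 12.93, 12.93, 12.61, 12.61, 10.8
The 2 values of 13.42 occupy positions 1–2 → average rank (1+2)/2 = 1.5.
The 3 values of 12.93 occupy positions 3–5 → average rank 4.
The 2 values of 12.61 occupy positions 6–7 → average rank (6+7)/2 = 6.5.
F has value 12.93 s → rank 4.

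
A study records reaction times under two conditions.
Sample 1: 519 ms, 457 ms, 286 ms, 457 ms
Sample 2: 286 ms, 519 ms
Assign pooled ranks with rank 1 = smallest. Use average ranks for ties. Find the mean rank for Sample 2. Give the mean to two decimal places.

3.50

Sorted (ascending): 286, 286, 457, 457, 519, 519
The 2 values of 286 occupy positions 1–2 → average rank (1+2)/2 = 1.5.
The 2 values of 457 occupy positions 3–4 → average rank (3+4)/2 = 3.5.
The 2 values of 519 occupy positions 5–6 → average rank (5+6)/2 = 5.5.
Sample 2 values → pooled ranks: 286→1.5, 519→5.5
Mean rank = (1.5 + 5.5) / 2 = 3.50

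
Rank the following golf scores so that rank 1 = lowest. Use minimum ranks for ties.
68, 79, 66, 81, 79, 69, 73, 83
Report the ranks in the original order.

Sorted (ascending): 66, 68, 69, 73, 79, 79, 81, 83
The 2 values of 79 occupy positions 5–6 → each gets rank 5.

2, 5, 1, 7, 5, 3, 4, 8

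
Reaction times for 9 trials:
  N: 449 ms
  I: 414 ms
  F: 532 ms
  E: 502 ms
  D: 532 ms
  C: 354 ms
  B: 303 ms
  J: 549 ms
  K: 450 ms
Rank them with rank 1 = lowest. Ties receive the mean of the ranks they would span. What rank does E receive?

6

Sorted (ascending): 303, 354, 414, 449, 450, 502, 532, 532, 549
The 2 values of 532 occupy positions 7–8 → average rank (7+8)/2 = 7.5.
E has value 502 ms → rank 6.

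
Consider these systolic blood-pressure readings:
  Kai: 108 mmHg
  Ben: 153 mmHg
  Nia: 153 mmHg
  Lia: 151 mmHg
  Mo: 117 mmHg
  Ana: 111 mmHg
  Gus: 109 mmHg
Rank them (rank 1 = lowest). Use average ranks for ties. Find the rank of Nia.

6.5

Sorted (ascending): 108, 109, 111, 117, 151, 153, 153
The 2 values of 153 occupy positions 6–7 → average rank (6+7)/2 = 6.5.
Nia has value 153 mmHg → rank 6.5.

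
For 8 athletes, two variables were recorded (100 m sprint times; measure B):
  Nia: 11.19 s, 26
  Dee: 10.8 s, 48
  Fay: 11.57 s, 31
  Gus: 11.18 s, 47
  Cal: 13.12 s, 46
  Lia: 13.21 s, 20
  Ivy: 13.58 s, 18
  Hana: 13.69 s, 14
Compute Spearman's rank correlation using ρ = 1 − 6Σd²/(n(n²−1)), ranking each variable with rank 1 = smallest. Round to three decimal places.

Ranks of variable 1: 3, 1, 4, 2, 5, 6, 7, 8
Ranks of variable 2: 4, 8, 5, 7, 6, 3, 2, 1
d = r₁ − r₂: -1, -7, -1, -5, -1, 3, 5, 7
d²: 1, 49, 1, 25, 1, 9, 25, 49; Σd² = 160
ρ = 1 − 6·160/(8·63) = 1 − 960/504 = -0.905

-0.905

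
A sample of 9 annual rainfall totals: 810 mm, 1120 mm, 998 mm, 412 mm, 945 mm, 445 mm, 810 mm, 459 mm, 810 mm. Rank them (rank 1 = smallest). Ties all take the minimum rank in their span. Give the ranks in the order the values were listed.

Sorted (ascending): 412, 445, 459, 810, 810, 810, 945, 998, 1120
The 3 values of 810 occupy positions 4–6 → each gets rank 4.

4, 9, 8, 1, 7, 2, 4, 3, 4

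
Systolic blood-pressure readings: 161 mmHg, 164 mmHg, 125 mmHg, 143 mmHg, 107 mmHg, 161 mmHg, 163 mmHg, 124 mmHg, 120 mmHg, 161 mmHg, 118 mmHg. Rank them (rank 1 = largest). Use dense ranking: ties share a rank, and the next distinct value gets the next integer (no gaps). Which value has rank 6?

124

Sorted (descending): 164, 163, 161, 161, 161, 143, 125, 124, 120, 118, 107
The 3 values of 161 share dense rank 3.
Remaining distinct values take the next consecutive integers.
Rank 6 → value 124.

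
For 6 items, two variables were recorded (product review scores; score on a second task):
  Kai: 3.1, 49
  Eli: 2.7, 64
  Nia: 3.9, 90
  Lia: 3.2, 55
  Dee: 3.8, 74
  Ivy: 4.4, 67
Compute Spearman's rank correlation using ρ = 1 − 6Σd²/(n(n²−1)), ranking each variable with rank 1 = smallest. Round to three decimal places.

Ranks of variable 1: 2, 1, 5, 3, 4, 6
Ranks of variable 2: 1, 3, 6, 2, 5, 4
d = r₁ − r₂: 1, -2, -1, 1, -1, 2
d²: 1, 4, 1, 1, 1, 4; Σd² = 12
ρ = 1 − 6·12/(6·35) = 1 − 72/210 = 0.657

0.657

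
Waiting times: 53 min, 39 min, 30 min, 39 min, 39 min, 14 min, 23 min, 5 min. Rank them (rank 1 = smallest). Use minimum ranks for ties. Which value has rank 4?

30

Sorted (ascending): 5, 14, 23, 30, 39, 39, 39, 53
The 3 values of 39 occupy positions 5–7 → each gets rank 5.
Rank 4 → value 30.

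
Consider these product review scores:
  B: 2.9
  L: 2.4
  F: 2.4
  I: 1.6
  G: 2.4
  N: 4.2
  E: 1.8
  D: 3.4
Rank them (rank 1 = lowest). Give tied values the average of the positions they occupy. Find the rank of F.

4

Sorted (ascending): 1.6, 1.8, 2.4, 2.4, 2.4, 2.9, 3.4, 4.2
The 3 values of 2.4 occupy positions 3–5 → average rank 4.
F has value 2.4 → rank 4.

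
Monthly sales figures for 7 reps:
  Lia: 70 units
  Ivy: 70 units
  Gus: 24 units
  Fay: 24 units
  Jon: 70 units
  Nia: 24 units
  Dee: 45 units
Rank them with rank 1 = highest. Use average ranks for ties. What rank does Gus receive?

Sorted (descending): 70, 70, 70, 45, 24, 24, 24
The 3 values of 70 occupy positions 1–3 → average rank 2.
The 3 values of 24 occupy positions 5–7 → average rank 6.
Gus has value 24 units → rank 6.

6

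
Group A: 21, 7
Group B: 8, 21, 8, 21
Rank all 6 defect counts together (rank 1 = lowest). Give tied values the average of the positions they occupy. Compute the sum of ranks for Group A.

Sorted (ascending): 7, 8, 8, 21, 21, 21
The 2 values of 8 occupy positions 2–3 → average rank (2+3)/2 = 2.5.
The 3 values of 21 occupy positions 4–6 → average rank 5.
Group A values → pooled ranks: 21→5, 7→1
Rank sum = 5 + 1 = 6

6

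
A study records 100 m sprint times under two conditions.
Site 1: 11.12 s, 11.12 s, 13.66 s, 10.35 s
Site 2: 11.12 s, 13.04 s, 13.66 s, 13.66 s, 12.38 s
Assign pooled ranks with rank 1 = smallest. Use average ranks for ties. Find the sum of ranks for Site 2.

30

Sorted (ascending): 10.35, 11.12, 11.12, 11.12, 12.38, 13.04, 13.66, 13.66, 13.66
The 3 values of 11.12 occupy positions 2–4 → average rank 3.
The 3 values of 13.66 occupy positions 7–9 → average rank 8.
Site 2 values → pooled ranks: 11.12→3, 13.04→6, 13.66→8, 13.66→8, 12.38→5
Rank sum = 3 + 6 + 8 + 8 + 5 = 30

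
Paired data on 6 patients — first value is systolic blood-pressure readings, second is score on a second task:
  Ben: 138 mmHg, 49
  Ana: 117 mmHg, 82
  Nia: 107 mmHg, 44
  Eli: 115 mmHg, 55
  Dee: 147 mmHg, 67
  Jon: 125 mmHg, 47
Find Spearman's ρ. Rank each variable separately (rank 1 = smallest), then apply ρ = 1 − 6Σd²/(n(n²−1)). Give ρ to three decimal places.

0.371

Ranks of variable 1: 5, 3, 1, 2, 6, 4
Ranks of variable 2: 3, 6, 1, 4, 5, 2
d = r₁ − r₂: 2, -3, 0, -2, 1, 2
d²: 4, 9, 0, 4, 1, 4; Σd² = 22
ρ = 1 − 6·22/(6·35) = 1 − 132/210 = 0.371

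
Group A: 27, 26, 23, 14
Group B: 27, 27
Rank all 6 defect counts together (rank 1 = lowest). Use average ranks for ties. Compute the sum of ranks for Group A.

11

Sorted (ascending): 14, 23, 26, 27, 27, 27
The 3 values of 27 occupy positions 4–6 → average rank 5.
Group A values → pooled ranks: 27→5, 26→3, 23→2, 14→1
Rank sum = 5 + 3 + 2 + 1 = 11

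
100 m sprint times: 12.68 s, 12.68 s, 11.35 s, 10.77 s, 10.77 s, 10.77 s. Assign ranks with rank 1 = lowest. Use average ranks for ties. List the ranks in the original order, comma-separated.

Sorted (ascending): 10.77, 10.77, 10.77, 11.35, 12.68, 12.68
The 3 values of 10.77 occupy positions 1–3 → average rank 2.
The 2 values of 12.68 occupy positions 5–6 → average rank (5+6)/2 = 5.5.

5.5, 5.5, 4, 2, 2, 2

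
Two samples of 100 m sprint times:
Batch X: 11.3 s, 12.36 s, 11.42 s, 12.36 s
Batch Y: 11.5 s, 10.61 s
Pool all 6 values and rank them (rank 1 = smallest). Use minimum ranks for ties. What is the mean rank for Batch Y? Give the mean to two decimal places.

Sorted (ascending): 10.61, 11.3, 11.42, 11.5, 12.36, 12.36
The 2 values of 12.36 occupy positions 5–6 → each gets rank 5.
Batch Y values → pooled ranks: 11.5→4, 10.61→1
Mean rank = (4 + 1) / 2 = 2.50

2.50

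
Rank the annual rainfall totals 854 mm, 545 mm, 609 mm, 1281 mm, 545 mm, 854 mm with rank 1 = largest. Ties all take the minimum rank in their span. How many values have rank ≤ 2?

Sorted (descending): 1281, 854, 854, 609, 545, 545
The 2 values of 854 occupy positions 2–3 → each gets rank 2.
The 2 values of 545 occupy positions 5–6 → each gets rank 5.
Ranks ≤ 2: {1, 2, 2} → 3 values.

3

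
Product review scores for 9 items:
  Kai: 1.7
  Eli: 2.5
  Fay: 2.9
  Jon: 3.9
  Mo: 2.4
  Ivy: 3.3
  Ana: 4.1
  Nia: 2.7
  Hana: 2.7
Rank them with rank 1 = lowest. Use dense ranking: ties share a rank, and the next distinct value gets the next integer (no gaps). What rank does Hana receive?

Sorted (ascending): 1.7, 2.4, 2.5, 2.7, 2.7, 2.9, 3.3, 3.9, 4.1
The 2 values of 2.7 share dense rank 4.
Remaining distinct values take the next consecutive integers.
Hana has value 2.7 → rank 4.

4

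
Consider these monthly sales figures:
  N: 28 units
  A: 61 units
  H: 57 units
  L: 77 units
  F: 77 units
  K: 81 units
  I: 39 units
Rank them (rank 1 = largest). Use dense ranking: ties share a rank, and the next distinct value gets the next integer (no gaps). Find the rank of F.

2

Sorted (descending): 81, 77, 77, 61, 57, 39, 28
The 2 values of 77 share dense rank 2.
Remaining distinct values take the next consecutive integers.
F has value 77 units → rank 2.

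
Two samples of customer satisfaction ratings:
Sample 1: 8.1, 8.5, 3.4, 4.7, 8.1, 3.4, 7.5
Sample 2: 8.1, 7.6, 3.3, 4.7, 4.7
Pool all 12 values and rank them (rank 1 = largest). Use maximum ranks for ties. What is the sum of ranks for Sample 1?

Sorted (descending): 8.5, 8.1, 8.1, 8.1, 7.6, 7.5, 4.7, 4.7, 4.7, 3.4, 3.4, 3.3
The 3 values of 8.1 occupy positions 2–4 → each gets rank 4.
The 3 values of 4.7 occupy positions 7–9 → each gets rank 9.
The 2 values of 3.4 occupy positions 10–11 → each gets rank 11.
Sample 1 values → pooled ranks: 8.1→4, 8.5→1, 3.4→11, 4.7→9, 8.1→4, 3.4→11, 7.5→6
Rank sum = 4 + 1 + 11 + 9 + 4 + 11 + 6 = 46

46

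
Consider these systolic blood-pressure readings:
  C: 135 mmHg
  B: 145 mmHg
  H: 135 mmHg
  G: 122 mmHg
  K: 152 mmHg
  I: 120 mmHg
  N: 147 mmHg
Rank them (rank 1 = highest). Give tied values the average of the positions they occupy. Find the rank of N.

Sorted (descending): 152, 147, 145, 135, 135, 122, 120
The 2 values of 135 occupy positions 4–5 → average rank (4+5)/2 = 4.5.
N has value 147 mmHg → rank 2.

2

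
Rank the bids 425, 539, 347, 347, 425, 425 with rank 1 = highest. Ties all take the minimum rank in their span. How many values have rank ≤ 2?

4

Sorted (descending): 539, 425, 425, 425, 347, 347
The 3 values of 425 occupy positions 2–4 → each gets rank 2.
The 2 values of 347 occupy positions 5–6 → each gets rank 5.
Ranks ≤ 2: {1, 2, 2, 2} → 4 values.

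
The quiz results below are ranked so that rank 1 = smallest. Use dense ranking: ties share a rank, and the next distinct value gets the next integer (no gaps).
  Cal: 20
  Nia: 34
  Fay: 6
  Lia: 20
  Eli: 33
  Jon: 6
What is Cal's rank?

Sorted (ascending): 6, 6, 20, 20, 33, 34
The 2 values of 6 share dense rank 1.
The 2 values of 20 share dense rank 2.
Remaining distinct values take the next consecutive integers.
Cal has value 20 → rank 2.

2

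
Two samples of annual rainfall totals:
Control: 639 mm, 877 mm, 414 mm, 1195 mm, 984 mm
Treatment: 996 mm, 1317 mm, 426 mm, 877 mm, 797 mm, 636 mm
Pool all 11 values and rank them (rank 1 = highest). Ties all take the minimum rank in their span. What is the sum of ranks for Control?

30

Sorted (descending): 1317, 1195, 996, 984, 877, 877, 797, 639, 636, 426, 414
The 2 values of 877 occupy positions 5–6 → each gets rank 5.
Control values → pooled ranks: 639→8, 877→5, 414→11, 1195→2, 984→4
Rank sum = 8 + 5 + 11 + 2 + 4 = 30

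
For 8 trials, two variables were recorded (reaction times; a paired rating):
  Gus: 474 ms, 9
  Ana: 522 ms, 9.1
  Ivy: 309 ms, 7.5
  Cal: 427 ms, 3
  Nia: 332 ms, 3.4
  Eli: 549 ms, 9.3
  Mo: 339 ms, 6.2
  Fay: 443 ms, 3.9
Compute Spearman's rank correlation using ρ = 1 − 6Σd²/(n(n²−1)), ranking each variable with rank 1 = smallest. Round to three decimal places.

Ranks of variable 1: 6, 7, 1, 4, 2, 8, 3, 5
Ranks of variable 2: 6, 7, 5, 1, 2, 8, 4, 3
d = r₁ − r₂: 0, 0, -4, 3, 0, 0, -1, 2
d²: 0, 0, 16, 9, 0, 0, 1, 4; Σd² = 30
ρ = 1 − 6·30/(8·63) = 1 − 180/504 = 0.643

0.643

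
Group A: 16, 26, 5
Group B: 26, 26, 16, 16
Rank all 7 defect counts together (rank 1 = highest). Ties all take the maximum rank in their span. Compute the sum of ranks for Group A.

16

Sorted (descending): 26, 26, 26, 16, 16, 16, 5
The 3 values of 26 occupy positions 1–3 → each gets rank 3.
The 3 values of 16 occupy positions 4–6 → each gets rank 6.
Group A values → pooled ranks: 16→6, 26→3, 5→7
Rank sum = 6 + 3 + 7 = 16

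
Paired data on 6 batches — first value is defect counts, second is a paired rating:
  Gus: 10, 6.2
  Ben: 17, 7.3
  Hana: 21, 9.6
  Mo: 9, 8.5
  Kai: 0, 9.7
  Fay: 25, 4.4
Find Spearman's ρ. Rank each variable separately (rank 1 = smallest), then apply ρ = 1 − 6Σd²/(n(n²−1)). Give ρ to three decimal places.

-0.600

Ranks of variable 1: 3, 4, 5, 2, 1, 6
Ranks of variable 2: 2, 3, 5, 4, 6, 1
d = r₁ − r₂: 1, 1, 0, -2, -5, 5
d²: 1, 1, 0, 4, 25, 25; Σd² = 56
ρ = 1 − 6·56/(6·35) = 1 − 336/210 = -0.600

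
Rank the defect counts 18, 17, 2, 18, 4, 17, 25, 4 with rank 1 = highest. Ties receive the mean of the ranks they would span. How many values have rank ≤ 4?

Sorted (descending): 25, 18, 18, 17, 17, 4, 4, 2
The 2 values of 18 occupy positions 2–3 → average rank (2+3)/2 = 2.5.
The 2 values of 17 occupy positions 4–5 → average rank (4+5)/2 = 4.5.
The 2 values of 4 occupy positions 6–7 → average rank (6+7)/2 = 6.5.
Ranks ≤ 4: {1, 2.5, 2.5} → 3 values.

3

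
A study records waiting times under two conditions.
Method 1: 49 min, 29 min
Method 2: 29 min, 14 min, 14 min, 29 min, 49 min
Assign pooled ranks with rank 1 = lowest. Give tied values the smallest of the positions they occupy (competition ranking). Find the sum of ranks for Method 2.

Sorted (ascending): 14, 14, 29, 29, 29, 49, 49
The 2 values of 14 occupy positions 1–2 → each gets rank 1.
The 3 values of 29 occupy positions 3–5 → each gets rank 3.
The 2 values of 49 occupy positions 6–7 → each gets rank 6.
Method 2 values → pooled ranks: 29→3, 14→1, 14→1, 29→3, 49→6
Rank sum = 3 + 1 + 1 + 3 + 6 = 14

14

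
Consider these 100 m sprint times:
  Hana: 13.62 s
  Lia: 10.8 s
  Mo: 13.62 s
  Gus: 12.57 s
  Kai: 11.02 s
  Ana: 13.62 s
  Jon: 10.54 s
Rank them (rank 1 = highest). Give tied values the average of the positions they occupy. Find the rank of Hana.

Sorted (descending): 13.62, 13.62, 13.62, 12.57, 11.02, 10.8, 10.54
The 3 values of 13.62 occupy positions 1–3 → average rank 2.
Hana has value 13.62 s → rank 2.

2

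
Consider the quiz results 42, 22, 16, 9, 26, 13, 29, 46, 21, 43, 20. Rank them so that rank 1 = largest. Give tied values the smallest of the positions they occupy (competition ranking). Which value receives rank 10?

13

Sorted (descending): 46, 43, 42, 29, 26, 22, 21, 20, 16, 13, 9
No ties — each value takes its position as its rank.
Rank 10 → value 13.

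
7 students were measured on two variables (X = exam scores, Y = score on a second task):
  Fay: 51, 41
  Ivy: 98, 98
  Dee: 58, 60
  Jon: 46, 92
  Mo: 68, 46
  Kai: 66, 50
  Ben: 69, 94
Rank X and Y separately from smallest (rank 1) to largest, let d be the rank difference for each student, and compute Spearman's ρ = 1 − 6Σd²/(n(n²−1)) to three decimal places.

0.500

Ranks of variable 1: 2, 7, 3, 1, 5, 4, 6
Ranks of variable 2: 1, 7, 4, 5, 2, 3, 6
d = r₁ − r₂: 1, 0, -1, -4, 3, 1, 0
d²: 1, 0, 1, 16, 9, 1, 0; Σd² = 28
ρ = 1 − 6·28/(7·48) = 1 − 168/336 = 0.500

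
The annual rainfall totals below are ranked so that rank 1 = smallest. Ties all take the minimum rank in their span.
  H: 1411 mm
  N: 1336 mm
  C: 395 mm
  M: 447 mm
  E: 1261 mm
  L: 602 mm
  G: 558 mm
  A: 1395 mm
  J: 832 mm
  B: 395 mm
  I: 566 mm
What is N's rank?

Sorted (ascending): 395, 395, 447, 558, 566, 602, 832, 1261, 1336, 1395, 1411
The 2 values of 395 occupy positions 1–2 → each gets rank 1.
N has value 1336 mm → rank 9.

9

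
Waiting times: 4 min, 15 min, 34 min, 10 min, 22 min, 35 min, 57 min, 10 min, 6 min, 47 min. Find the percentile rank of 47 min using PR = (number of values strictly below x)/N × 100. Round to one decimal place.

80.0

N = 10.
Strictly below 47: 8. Equal to 47: 1.
PR = 8/10 × 100 = 80.0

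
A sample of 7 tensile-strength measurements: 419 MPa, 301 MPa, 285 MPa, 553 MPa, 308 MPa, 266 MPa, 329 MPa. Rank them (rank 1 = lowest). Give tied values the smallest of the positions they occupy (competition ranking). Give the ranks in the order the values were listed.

Sorted (ascending): 266, 285, 301, 308, 329, 419, 553
No ties — each value takes its position as its rank.

6, 3, 2, 7, 4, 1, 5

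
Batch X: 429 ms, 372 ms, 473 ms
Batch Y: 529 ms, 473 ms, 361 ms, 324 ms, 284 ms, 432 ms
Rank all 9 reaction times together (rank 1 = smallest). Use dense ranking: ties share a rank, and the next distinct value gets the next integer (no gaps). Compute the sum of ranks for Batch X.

16

Sorted (ascending): 284, 324, 361, 372, 429, 432, 473, 473, 529
The 2 values of 473 share dense rank 7.
Remaining distinct values take the next consecutive integers.
Batch X values → pooled ranks: 429→5, 372→4, 473→7
Rank sum = 5 + 4 + 7 = 16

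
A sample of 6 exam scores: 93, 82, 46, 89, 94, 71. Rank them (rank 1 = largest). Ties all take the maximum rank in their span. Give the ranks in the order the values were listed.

Sorted (descending): 94, 93, 89, 82, 71, 46
No ties — each value takes its position as its rank.

2, 4, 6, 3, 1, 5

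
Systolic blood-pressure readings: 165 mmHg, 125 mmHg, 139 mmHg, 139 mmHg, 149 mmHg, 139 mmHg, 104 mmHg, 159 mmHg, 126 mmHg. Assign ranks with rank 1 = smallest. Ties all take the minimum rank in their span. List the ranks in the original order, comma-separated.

9, 2, 4, 4, 7, 4, 1, 8, 3

Sorted (ascending): 104, 125, 126, 139, 139, 139, 149, 159, 165
The 3 values of 139 occupy positions 4–6 → each gets rank 4.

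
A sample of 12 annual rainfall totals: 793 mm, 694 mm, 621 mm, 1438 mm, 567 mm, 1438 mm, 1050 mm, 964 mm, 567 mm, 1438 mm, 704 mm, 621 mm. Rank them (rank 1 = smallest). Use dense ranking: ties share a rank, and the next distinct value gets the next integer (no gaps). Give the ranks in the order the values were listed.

5, 3, 2, 8, 1, 8, 7, 6, 1, 8, 4, 2

Sorted (ascending): 567, 567, 621, 621, 694, 704, 793, 964, 1050, 1438, 1438, 1438
The 2 values of 567 share dense rank 1.
The 2 values of 621 share dense rank 2.
The 3 values of 1438 share dense rank 8.
Remaining distinct values take the next consecutive integers.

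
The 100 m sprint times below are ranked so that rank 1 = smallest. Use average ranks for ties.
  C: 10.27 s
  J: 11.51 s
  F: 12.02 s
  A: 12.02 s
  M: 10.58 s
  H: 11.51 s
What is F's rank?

5.5

Sorted (ascending): 10.27, 10.58, 11.51, 11.51, 12.02, 12.02
The 2 values of 11.51 occupy positions 3–4 → average rank (3+4)/2 = 3.5.
The 2 values of 12.02 occupy positions 5–6 → average rank (5+6)/2 = 5.5.
F has value 12.02 s → rank 5.5.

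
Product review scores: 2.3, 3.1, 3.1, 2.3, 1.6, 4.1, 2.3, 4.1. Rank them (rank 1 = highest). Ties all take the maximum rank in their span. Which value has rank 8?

Sorted (descending): 4.1, 4.1, 3.1, 3.1, 2.3, 2.3, 2.3, 1.6
The 2 values of 4.1 occupy positions 1–2 → each gets rank 2.
The 2 values of 3.1 occupy positions 3–4 → each gets rank 4.
The 3 values of 2.3 occupy positions 5–7 → each gets rank 7.
Rank 8 → value 1.6.

1.6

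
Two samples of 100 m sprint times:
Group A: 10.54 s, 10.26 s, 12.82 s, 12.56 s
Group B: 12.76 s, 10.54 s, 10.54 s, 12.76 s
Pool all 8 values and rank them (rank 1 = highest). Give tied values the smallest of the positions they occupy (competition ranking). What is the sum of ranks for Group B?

Sorted (descending): 12.82, 12.76, 12.76, 12.56, 10.54, 10.54, 10.54, 10.26
The 2 values of 12.76 occupy positions 2–3 → each gets rank 2.
The 3 values of 10.54 occupy positions 5–7 → each gets rank 5.
Group B values → pooled ranks: 12.76→2, 10.54→5, 10.54→5, 12.76→2
Rank sum = 2 + 5 + 5 + 2 = 14

14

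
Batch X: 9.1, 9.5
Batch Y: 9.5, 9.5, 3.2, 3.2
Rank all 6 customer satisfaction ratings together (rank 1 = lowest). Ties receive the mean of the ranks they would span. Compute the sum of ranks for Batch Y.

Sorted (ascending): 3.2, 3.2, 9.1, 9.5, 9.5, 9.5
The 2 values of 3.2 occupy positions 1–2 → average rank (1+2)/2 = 1.5.
The 3 values of 9.5 occupy positions 4–6 → average rank 5.
Batch Y values → pooled ranks: 9.5→5, 9.5→5, 3.2→1.5, 3.2→1.5
Rank sum = 5 + 5 + 1.5 + 1.5 = 13

13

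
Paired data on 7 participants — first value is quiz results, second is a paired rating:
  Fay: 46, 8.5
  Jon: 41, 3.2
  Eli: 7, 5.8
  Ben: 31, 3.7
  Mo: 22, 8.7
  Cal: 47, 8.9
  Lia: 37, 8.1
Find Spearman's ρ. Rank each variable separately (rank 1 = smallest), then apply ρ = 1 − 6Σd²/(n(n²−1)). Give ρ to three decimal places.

Ranks of variable 1: 6, 5, 1, 3, 2, 7, 4
Ranks of variable 2: 5, 1, 3, 2, 6, 7, 4
d = r₁ − r₂: 1, 4, -2, 1, -4, 0, 0
d²: 1, 16, 4, 1, 16, 0, 0; Σd² = 38
ρ = 1 − 6·38/(7·48) = 1 − 228/336 = 0.321

0.321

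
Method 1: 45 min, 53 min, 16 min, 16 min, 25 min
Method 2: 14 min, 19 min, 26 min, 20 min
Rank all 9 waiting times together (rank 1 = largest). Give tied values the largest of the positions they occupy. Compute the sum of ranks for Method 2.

23

Sorted (descending): 53, 45, 26, 25, 20, 19, 16, 16, 14
The 2 values of 16 occupy positions 7–8 → each gets rank 8.
Method 2 values → pooled ranks: 14→9, 19→6, 26→3, 20→5
Rank sum = 9 + 6 + 3 + 5 = 23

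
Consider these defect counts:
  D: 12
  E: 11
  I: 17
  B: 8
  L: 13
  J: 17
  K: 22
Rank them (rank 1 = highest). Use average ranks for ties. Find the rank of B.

7

Sorted (descending): 22, 17, 17, 13, 12, 11, 8
The 2 values of 17 occupy positions 2–3 → average rank (2+3)/2 = 2.5.
B has value 8 → rank 7.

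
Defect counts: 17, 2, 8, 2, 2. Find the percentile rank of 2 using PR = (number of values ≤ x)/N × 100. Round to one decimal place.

60.0

N = 5.
Strictly below 2: 0. Equal to 2: 3.
PR = 3/5 × 100 = 60.0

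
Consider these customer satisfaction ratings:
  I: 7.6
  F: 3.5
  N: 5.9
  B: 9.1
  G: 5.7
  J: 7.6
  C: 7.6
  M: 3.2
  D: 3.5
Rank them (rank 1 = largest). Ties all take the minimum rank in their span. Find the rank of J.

Sorted (descending): 9.1, 7.6, 7.6, 7.6, 5.9, 5.7, 3.5, 3.5, 3.2
The 3 values of 7.6 occupy positions 2–4 → each gets rank 2.
The 2 values of 3.5 occupy positions 7–8 → each gets rank 7.
J has value 7.6 → rank 2.

2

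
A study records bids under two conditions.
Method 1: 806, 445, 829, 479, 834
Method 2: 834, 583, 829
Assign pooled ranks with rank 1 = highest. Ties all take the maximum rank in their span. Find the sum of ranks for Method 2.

Sorted (descending): 834, 834, 829, 829, 806, 583, 479, 445
The 2 values of 834 occupy positions 1–2 → each gets rank 2.
The 2 values of 829 occupy positions 3–4 → each gets rank 4.
Method 2 values → pooled ranks: 834→2, 583→6, 829→4
Rank sum = 2 + 6 + 4 = 12

12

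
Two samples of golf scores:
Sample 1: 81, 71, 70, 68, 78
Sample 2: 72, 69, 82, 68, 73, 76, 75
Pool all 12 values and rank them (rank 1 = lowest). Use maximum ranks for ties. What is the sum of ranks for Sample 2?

Sorted (ascending): 68, 68, 69, 70, 71, 72, 73, 75, 76, 78, 81, 82
The 2 values of 68 occupy positions 1–2 → each gets rank 2.
Sample 2 values → pooled ranks: 72→6, 69→3, 82→12, 68→2, 73→7, 76→9, 75→8
Rank sum = 6 + 3 + 12 + 2 + 7 + 9 + 8 = 47

47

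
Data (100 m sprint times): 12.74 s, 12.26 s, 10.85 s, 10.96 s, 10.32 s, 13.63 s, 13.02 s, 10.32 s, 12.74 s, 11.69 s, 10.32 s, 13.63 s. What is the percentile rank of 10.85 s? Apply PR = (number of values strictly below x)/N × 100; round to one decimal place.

25.0

N = 12.
Strictly below 10.85: 3. Equal to 10.85: 1.
PR = 3/12 × 100 = 25.0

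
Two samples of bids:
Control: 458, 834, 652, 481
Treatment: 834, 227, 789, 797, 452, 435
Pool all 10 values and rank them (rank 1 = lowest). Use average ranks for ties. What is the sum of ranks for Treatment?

30.5

Sorted (ascending): 227, 435, 452, 458, 481, 652, 789, 797, 834, 834
The 2 values of 834 occupy positions 9–10 → average rank (9+10)/2 = 9.5.
Treatment values → pooled ranks: 834→9.5, 227→1, 789→7, 797→8, 452→3, 435→2
Rank sum = 9.5 + 1 + 7 + 8 + 3 + 2 = 30.5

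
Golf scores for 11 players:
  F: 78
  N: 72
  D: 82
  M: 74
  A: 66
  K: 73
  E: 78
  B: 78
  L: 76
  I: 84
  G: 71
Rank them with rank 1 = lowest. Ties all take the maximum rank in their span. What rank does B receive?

9

Sorted (ascending): 66, 71, 72, 73, 74, 76, 78, 78, 78, 82, 84
The 3 values of 78 occupy positions 7–9 → each gets rank 9.
B has value 78 → rank 9.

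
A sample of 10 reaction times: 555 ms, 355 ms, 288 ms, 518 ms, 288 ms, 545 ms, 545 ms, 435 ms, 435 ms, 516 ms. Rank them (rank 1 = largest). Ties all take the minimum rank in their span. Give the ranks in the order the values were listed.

1, 8, 9, 4, 9, 2, 2, 6, 6, 5

Sorted (descending): 555, 545, 545, 518, 516, 435, 435, 355, 288, 288
The 2 values of 545 occupy positions 2–3 → each gets rank 2.
The 2 values of 435 occupy positions 6–7 → each gets rank 6.
The 2 values of 288 occupy positions 9–10 → each gets rank 9.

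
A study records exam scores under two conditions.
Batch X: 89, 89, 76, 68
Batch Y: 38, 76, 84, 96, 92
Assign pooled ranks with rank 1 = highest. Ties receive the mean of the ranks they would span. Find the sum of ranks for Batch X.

21.5

Sorted (descending): 96, 92, 89, 89, 84, 76, 76, 68, 38
The 2 values of 89 occupy positions 3–4 → average rank (3+4)/2 = 3.5.
The 2 values of 76 occupy positions 6–7 → average rank (6+7)/2 = 6.5.
Batch X values → pooled ranks: 89→3.5, 89→3.5, 76→6.5, 68→8
Rank sum = 3.5 + 3.5 + 6.5 + 8 = 21.5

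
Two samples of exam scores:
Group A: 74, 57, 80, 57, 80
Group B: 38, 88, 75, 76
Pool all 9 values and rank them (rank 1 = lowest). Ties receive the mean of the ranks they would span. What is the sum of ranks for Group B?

Sorted (ascending): 38, 57, 57, 74, 75, 76, 80, 80, 88
The 2 values of 57 occupy positions 2–3 → average rank (2+3)/2 = 2.5.
The 2 values of 80 occupy positions 7–8 → average rank (7+8)/2 = 7.5.
Group B values → pooled ranks: 38→1, 88→9, 75→5, 76→6
Rank sum = 1 + 9 + 5 + 6 = 21

21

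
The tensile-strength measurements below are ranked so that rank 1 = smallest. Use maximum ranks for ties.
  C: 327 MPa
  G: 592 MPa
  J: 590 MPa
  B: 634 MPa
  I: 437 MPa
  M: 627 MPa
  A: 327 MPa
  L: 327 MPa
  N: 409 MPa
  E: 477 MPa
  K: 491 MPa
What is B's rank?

Sorted (ascending): 327, 327, 327, 409, 437, 477, 491, 590, 592, 627, 634
The 3 values of 327 occupy positions 1–3 → each gets rank 3.
B has value 634 MPa → rank 11.

11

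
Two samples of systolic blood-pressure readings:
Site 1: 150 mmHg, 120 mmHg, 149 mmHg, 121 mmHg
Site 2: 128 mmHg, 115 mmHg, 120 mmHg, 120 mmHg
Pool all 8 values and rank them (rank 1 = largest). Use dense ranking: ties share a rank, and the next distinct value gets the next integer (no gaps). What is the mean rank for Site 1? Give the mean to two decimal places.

Sorted (descending): 150, 149, 128, 121, 120, 120, 120, 115
The 3 values of 120 share dense rank 5.
Remaining distinct values take the next consecutive integers.
Site 1 values → pooled ranks: 150→1, 120→5, 149→2, 121→4
Mean rank = (1 + 5 + 2 + 4) / 4 = 3.00

3.00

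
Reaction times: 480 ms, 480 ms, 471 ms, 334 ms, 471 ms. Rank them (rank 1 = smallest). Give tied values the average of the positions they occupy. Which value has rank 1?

Sorted (ascending): 334, 471, 471, 480, 480
The 2 values of 471 occupy positions 2–3 → average rank (2+3)/2 = 2.5.
The 2 values of 480 occupy positions 4–5 → average rank (4+5)/2 = 4.5.
Rank 1 → value 334.

334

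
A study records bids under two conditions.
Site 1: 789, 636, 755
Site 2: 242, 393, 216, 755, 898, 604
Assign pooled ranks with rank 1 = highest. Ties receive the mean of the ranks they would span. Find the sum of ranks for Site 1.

Sorted (descending): 898, 789, 755, 755, 636, 604, 393, 242, 216
The 2 values of 755 occupy positions 3–4 → average rank (3+4)/2 = 3.5.
Site 1 values → pooled ranks: 789→2, 636→5, 755→3.5
Rank sum = 2 + 5 + 3.5 = 10.5

10.5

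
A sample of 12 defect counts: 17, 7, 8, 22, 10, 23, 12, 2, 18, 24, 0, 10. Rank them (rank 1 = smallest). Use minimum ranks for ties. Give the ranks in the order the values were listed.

Sorted (ascending): 0, 2, 7, 8, 10, 10, 12, 17, 18, 22, 23, 24
The 2 values of 10 occupy positions 5–6 → each gets rank 5.

8, 3, 4, 10, 5, 11, 7, 2, 9, 12, 1, 5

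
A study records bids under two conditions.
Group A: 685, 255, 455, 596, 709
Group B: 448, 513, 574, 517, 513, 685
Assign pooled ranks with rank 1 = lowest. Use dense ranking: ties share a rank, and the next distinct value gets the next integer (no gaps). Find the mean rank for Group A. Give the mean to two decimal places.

5.60

Sorted (ascending): 255, 448, 455, 513, 513, 517, 574, 596, 685, 685, 709
The 2 values of 513 share dense rank 4.
The 2 values of 685 share dense rank 8.
Remaining distinct values take the next consecutive integers.
Group A values → pooled ranks: 685→8, 255→1, 455→3, 596→7, 709→9
Mean rank = (8 + 1 + 3 + 7 + 9) / 5 = 5.60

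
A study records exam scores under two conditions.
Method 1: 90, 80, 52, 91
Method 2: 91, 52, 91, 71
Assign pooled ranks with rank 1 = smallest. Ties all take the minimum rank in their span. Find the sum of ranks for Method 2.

16

Sorted (ascending): 52, 52, 71, 80, 90, 91, 91, 91
The 2 values of 52 occupy positions 1–2 → each gets rank 1.
The 3 values of 91 occupy positions 6–8 → each gets rank 6.
Method 2 values → pooled ranks: 91→6, 52→1, 91→6, 71→3
Rank sum = 6 + 1 + 6 + 3 = 16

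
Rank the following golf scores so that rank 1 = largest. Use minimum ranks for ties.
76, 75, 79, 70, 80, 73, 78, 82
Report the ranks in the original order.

5, 6, 3, 8, 2, 7, 4, 1

Sorted (descending): 82, 80, 79, 78, 76, 75, 73, 70
No ties — each value takes its position as its rank.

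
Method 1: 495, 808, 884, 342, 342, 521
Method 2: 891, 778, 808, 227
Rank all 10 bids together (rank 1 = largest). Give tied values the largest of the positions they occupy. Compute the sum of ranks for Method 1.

Sorted (descending): 891, 884, 808, 808, 778, 521, 495, 342, 342, 227
The 2 values of 808 occupy positions 3–4 → each gets rank 4.
The 2 values of 342 occupy positions 8–9 → each gets rank 9.
Method 1 values → pooled ranks: 495→7, 808→4, 884→2, 342→9, 342→9, 521→6
Rank sum = 7 + 4 + 2 + 9 + 9 + 6 = 37

37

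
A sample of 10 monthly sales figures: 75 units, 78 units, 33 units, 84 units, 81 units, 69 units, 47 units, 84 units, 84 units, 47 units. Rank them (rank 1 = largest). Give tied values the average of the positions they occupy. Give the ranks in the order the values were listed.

6, 5, 10, 2, 4, 7, 8.5, 2, 2, 8.5

Sorted (descending): 84, 84, 84, 81, 78, 75, 69, 47, 47, 33
The 3 values of 84 occupy positions 1–3 → average rank 2.
The 2 values of 47 occupy positions 8–9 → average rank (8+9)/2 = 8.5.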